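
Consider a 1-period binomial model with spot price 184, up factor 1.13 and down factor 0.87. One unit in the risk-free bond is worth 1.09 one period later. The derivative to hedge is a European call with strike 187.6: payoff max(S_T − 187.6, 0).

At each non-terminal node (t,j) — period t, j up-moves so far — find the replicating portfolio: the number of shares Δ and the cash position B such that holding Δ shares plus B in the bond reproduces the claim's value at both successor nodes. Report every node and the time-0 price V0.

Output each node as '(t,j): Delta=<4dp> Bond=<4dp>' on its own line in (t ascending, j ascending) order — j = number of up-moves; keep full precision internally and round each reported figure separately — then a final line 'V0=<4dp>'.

Since d<R<u, set p* = (R−d)/(u−d) = 0.8462; price each node as the discounted p*-expectation of its children.
Payoff layer (t=1): V(1,0)=0.0000, V(1,1)=20.3200
(0,0): S=184.0000. Δ = (V_up−V_dn)/(S_up−S_dn) = (20.3200−0.0000)/(207.9200−160.0800) = 0.4247. V = [p*·20.3200 + (1−p*)·0.0000]/1.09 = 15.7742. B = V − Δ·S = -62.3797.
The time-0 hedge costs 15.7742, which is the no-arbitrage price.

(0,0): Delta=0.4247 Bond=-62.3797
V0=15.7742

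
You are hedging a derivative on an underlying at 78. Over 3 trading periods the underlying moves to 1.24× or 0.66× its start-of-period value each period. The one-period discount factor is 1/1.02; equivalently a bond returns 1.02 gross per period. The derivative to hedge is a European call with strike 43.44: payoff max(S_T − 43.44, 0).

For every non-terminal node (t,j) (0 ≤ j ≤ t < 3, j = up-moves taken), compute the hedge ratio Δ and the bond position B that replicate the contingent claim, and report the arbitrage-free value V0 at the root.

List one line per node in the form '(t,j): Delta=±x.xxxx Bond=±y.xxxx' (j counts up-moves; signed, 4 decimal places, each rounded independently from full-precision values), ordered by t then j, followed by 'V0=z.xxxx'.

The replicating-portfolio and risk-neutral prices coincide; use p* = (1.02−0.66)/(1.24−0.66) = 0.6207 for the latter.
Terminal payoffs: V(3,0)=0.0000, V(3,1)=0.0000, V(3,2)=35.7156, V(3,3)=105.2767
  t=2,j=0: stock 33.9768 → up 42.1312 (V=0.0000), down 22.4247 (V=0.0000). Price 0.0000; hedge Δ=0.0000, bond B=0.0000.
  t=2,j=1: stock 63.8352 → up 79.1556 (V=35.7156), down 42.1312 (V=0.0000). Price 21.7337; hedge Δ=0.9647, bond B=-39.8450.
  t=2,j=2: stock 119.9328 → up 148.7167 (V=105.2767), down 79.1556 (V=35.7156). Price 77.3446; hedge Δ=1.0000, bond B=-42.5882.
  t=1,j=0: stock 51.4800 → up 63.8352 (V=21.7337), down 33.9768 (V=0.0000). Price 13.2254; hedge Δ=0.7279, bond B=-24.2465.
  t=1,j=1: stock 96.7200 → up 119.9328 (V=77.3446), down 63.8352 (V=21.7337). Price 55.1478; hedge Δ=0.9913, bond B=-40.7331.
  t=0,j=0: stock 78.0000 → up 96.7200 (V=55.1478), down 51.4800 (V=13.2254). Price 38.4767; hedge Δ=0.9267, bond B=-33.8035.
Root portfolio cost Δ·78+B reproduces V0=38.4767.

(0,0): Delta=0.9267 Bond=-33.8035
(1,0): Delta=0.7279 Bond=-24.2465
(1,1): Delta=0.9913 Bond=-40.7331
(2,0): Delta=0.0000 Bond=0.0000
(2,1): Delta=0.9647 Bond=-39.8450
(2,2): Delta=1.0000 Bond=-42.5882
V0=38.4767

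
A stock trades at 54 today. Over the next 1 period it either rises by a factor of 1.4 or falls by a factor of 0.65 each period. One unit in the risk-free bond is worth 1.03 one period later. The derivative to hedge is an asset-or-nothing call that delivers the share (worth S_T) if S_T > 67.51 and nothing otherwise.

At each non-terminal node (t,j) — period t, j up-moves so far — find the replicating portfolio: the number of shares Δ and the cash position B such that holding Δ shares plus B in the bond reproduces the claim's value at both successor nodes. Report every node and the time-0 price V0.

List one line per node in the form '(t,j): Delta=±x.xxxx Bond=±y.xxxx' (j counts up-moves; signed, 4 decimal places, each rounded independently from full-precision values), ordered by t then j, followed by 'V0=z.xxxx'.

Risk-neutral probability p* = (R−d)/(u−d) = (1.03−0.65)/(1.4−0.65) = 0.5067.
At expiry t=1: V(1,0)=0.0000, V(1,1)=75.6000
(0,0): S=54.0000. Δ = (V_up−V_dn)/(S_up−S_dn) = (75.6000−0.0000)/(75.6000−35.1000) = 1.8667. V = [p*·75.6000 + (1−p*)·0.0000]/1.03 = 37.1883. B = V − Δ·S = -63.6117.
Check: Δ(0,0)·S0 + B(0,0) = 37.1883 = V0.

(0,0): Delta=1.8667 Bond=-63.6117
V0=37.1883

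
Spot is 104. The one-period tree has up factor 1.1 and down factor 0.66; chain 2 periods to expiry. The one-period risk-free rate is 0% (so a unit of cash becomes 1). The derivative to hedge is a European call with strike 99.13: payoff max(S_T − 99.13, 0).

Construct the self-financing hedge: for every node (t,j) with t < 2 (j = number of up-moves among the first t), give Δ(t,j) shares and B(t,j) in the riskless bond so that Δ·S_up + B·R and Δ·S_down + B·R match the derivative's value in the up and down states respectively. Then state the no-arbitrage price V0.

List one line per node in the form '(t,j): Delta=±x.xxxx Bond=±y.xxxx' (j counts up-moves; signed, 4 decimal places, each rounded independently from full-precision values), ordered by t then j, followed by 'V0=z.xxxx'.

(0,0): Delta=0.4510 Bond=-30.9593
(1,0): Delta=0.0000 Bond=0.0000
(1,1): Delta=0.5306 Bond=-40.0650
V0=15.9487

No-arbitrage ⇒ martingale measure with p* = (R−d)/(u−d) = 0.7727.
Terminal values V(2,·): V(2,0)=0.0000, V(2,1)=0.0000, V(2,2)=26.7100
(1,0): S=68.6400. Δ = (V_up−V_dn)/(S_up−S_dn) = (0.0000−0.0000)/(75.5040−45.3024) = 0.0000. V = [p*·0.0000 + (1−p*)·0.0000]/1 = 0.0000. B = V − Δ·S = 0.0000.
(1,1): S=114.4000. Δ = (V_up−V_dn)/(S_up−S_dn) = (26.7100−0.0000)/(125.8400−75.5040) = 0.5306. V = [p*·26.7100 + (1−p*)·0.0000]/1 = 20.6395. B = V − Δ·S = -40.0650.
(0,0): S=104.0000. Δ = (V_up−V_dn)/(S_up−S_dn) = (20.6395−0.0000)/(114.4000−68.6400) = 0.4510. V = [p*·20.6395 + (1−p*)·0.0000]/1 = 15.9487. B = V − Δ·S = -30.9593.
The time-0 hedge costs 15.9487, which is the no-arbitrage price.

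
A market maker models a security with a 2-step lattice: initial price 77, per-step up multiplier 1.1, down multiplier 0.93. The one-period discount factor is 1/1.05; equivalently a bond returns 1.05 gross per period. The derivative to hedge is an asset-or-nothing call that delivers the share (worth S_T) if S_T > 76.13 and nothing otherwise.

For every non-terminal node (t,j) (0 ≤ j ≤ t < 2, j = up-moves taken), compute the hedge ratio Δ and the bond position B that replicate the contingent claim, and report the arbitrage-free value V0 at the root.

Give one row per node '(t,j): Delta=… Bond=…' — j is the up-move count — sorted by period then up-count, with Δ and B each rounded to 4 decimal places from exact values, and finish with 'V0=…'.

No-arbitrage ⇒ martingale measure with p* = (R−d)/(u−d) = 0.7059.
Payoff layer (t=2): V(2,0)=0.0000, V(2,1)=78.7710, V(2,2)=93.1700
Node (1,0) S=71.6100: V=(p*·78.7710+(1−p*)·0.0000)/1.05=52.9553; Δ=(78.7710−0.0000)/(78.7710−66.5973)=6.4706; B=V−Δ·S=-410.4035
Node (1,1) S=84.7000: V=(p*·93.1700+(1−p*)·78.7710)/1.05=84.7000; Δ=(93.1700−78.7710)/(93.1700−78.7710)=1.0000; B=V−Δ·S=0.0000
Node (0,0) S=77.0000: V=(p*·84.7000+(1−p*)·52.9553)/1.05=71.7746; Δ=(84.7000−52.9553)/(84.7000−71.6100)=2.4251; B=V−Δ·S=-114.9590
The time-0 hedge costs 71.7746, which is the no-arbitrage price.

(0,0): Delta=2.4251 Bond=-114.9590
(1,0): Delta=6.4706 Bond=-410.4035
(1,1): Delta=1.0000 Bond=0.0000
V0=71.7746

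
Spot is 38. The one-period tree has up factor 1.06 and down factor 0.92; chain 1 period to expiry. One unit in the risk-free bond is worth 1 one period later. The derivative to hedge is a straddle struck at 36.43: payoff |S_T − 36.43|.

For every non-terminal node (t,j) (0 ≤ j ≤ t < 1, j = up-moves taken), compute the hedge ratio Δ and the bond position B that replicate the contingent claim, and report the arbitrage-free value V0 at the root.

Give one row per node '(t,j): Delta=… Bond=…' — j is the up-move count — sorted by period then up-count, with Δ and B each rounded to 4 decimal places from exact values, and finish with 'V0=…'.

Risk-neutral probability p* = (R−d)/(u−d) = (1−0.92)/(1.06−0.92) = 0.5714.
Payoff layer (t=1): V(1,0)=1.4700, V(1,1)=3.8500
  t=0,j=0: stock 38.0000 → up 40.2800 (V=3.8500), down 34.9600 (V=1.4700). Price 2.8300; hedge Δ=0.4474, bond B=-14.1700.
The time-0 hedge costs 2.8300, which is the no-arbitrage price.

(0,0): Delta=0.4474 Bond=-14.1700
V0=2.8300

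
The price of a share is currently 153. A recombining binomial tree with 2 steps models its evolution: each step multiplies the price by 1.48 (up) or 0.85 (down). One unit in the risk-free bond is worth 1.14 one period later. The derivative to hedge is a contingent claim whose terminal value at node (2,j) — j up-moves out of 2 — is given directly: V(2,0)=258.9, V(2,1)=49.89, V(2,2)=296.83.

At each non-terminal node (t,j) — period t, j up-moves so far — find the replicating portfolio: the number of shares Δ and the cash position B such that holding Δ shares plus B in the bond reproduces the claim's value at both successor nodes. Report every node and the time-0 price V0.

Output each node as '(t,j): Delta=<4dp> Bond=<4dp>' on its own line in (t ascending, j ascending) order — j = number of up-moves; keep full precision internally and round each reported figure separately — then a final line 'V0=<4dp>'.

(0,0): Delta=0.0079 Bond=124.2789
(1,0): Delta=-2.5510 Bond=474.4716
(1,1): Delta=1.7310 Bond=-248.4939
V0=125.4927

No-arbitrage ⇒ martingale measure with p* = (R−d)/(u−d) = 0.4603.
Terminal values V(2,·): V(2,0)=258.9000, V(2,1)=49.8900, V(2,2)=296.8300
  t=1,j=0: stock 130.0500 → up 192.4740 (V=49.8900), down 110.5425 (V=258.9000). Price 142.7097; hedge Δ=-2.5510, bond B=474.4716.
  t=1,j=1: stock 226.4400 → up 335.1312 (V=296.8300), down 192.4740 (V=49.8900). Price 143.4744; hedge Δ=1.7310, bond B=-248.4939.
  t=0,j=0: stock 153.0000 → up 226.4400 (V=143.4744), down 130.0500 (V=142.7097). Price 125.4927; hedge Δ=0.0079, bond B=124.2789.
Check: Δ(0,0)·S0 + B(0,0) = 125.4927 = V0.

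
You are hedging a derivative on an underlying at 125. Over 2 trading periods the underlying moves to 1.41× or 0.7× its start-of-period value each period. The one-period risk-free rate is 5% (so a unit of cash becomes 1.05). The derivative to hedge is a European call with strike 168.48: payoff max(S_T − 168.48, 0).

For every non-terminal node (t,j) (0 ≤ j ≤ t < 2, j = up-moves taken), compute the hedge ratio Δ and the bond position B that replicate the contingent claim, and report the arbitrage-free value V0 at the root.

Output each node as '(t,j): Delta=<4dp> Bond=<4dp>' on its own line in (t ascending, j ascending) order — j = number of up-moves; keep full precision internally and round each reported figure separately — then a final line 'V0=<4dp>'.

Risk-neutral probability p* = (R−d)/(u−d) = (1.05−0.7)/(1.41−0.7) = 0.4930.
Terminal values V(2,·): V(2,0)=0.0000, V(2,1)=0.0000, V(2,2)=80.0325
Node (1,0) S=87.5000: V=(p*·0.0000+(1−p*)·0.0000)/1.05=0.0000; Δ=(0.0000−0.0000)/(123.3750−61.2500)=0.0000; B=V−Δ·S=0.0000
Node (1,1) S=176.2500: V=(p*·80.0325+(1−p*)·0.0000)/1.05=37.5739; Δ=(80.0325−0.0000)/(248.5125−123.3750)=0.6396; B=V−Δ·S=-75.1479
Node (0,0) S=125.0000: V=(p*·37.5739+(1−p*)·0.0000)/1.05=17.6403; Δ=(37.5739−0.0000)/(176.2500−87.5000)=0.4234; B=V−Δ·S=-35.2807
Check: Δ(0,0)·S0 + B(0,0) = 17.6403 = V0.

(0,0): Delta=0.4234 Bond=-35.2807
(1,0): Delta=0.0000 Bond=0.0000
(1,1): Delta=0.6396 Bond=-75.1479
V0=17.6403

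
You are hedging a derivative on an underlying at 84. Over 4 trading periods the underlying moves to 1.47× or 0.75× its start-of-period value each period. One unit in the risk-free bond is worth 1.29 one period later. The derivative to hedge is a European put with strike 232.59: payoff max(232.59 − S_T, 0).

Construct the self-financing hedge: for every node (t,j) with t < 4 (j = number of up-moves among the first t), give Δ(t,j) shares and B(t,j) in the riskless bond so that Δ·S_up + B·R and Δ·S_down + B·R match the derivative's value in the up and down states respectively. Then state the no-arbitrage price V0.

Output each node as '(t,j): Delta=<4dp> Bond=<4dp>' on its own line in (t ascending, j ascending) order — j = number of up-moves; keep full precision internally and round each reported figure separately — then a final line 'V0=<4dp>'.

No-arbitrage ⇒ martingale measure with p* = (R−d)/(u−d) = 0.7500.
Terminal values V(4,·): V(4,0)=206.0119, V(4,1)=180.4969, V(4,2)=130.4875, V(4,3)=32.4691, V(4,4)=0.0000
(3,0): S=35.4375. Δ = (V_up−V_dn)/(S_up−S_dn) = (180.4969−206.0119)/(52.0931−26.5781) = -1.0000. V = [p*·180.4969 + (1−p*)·206.0119]/1.29 = 144.8648. B = V − Δ·S = 180.3023.
(3,1): S=69.4575. Δ = (V_up−V_dn)/(S_up−S_dn) = (130.4875−180.4969)/(102.1025−52.0931) = -1.0000. V = [p*·130.4875 + (1−p*)·180.4969]/1.29 = 110.8448. B = V − Δ·S = 180.3023.
(3,2): S=136.1367. Δ = (V_up−V_dn)/(S_up−S_dn) = (32.4691−130.4875)/(200.1209−102.1025) = -1.0000. V = [p*·32.4691 + (1−p*)·130.4875]/1.29 = 44.1656. B = V − Δ·S = 180.3023.
(3,3): S=266.8279. Δ = (V_up−V_dn)/(S_up−S_dn) = (0.0000−32.4691)/(392.2371−200.1209) = -0.1690. V = [p*·0.0000 + (1−p*)·32.4691]/1.29 = 6.2925. B = V − Δ·S = 51.3884.
(2,0): S=47.2500. Δ = (V_up−V_dn)/(S_up−S_dn) = (110.8448−144.8648)/(69.4575−35.4375) = -1.0000. V = [p*·110.8448 + (1−p*)·144.8648]/1.29 = 92.5192. B = V − Δ·S = 139.7692.
(2,1): S=92.6100. Δ = (V_up−V_dn)/(S_up−S_dn) = (44.1656−110.8448)/(136.1367−69.4575) = -1.0000. V = [p*·44.1656 + (1−p*)·110.8448]/1.29 = 47.1592. B = V − Δ·S = 139.7692.
(2,2): S=181.5156. Δ = (V_up−V_dn)/(S_up−S_dn) = (6.2925−44.1656)/(266.8279−136.1367) = -0.2898. V = [p*·6.2925 + (1−p*)·44.1656]/1.29 = 12.2176. B = V − Δ·S = 64.8193.
(1,0): S=63.0000. Δ = (V_up−V_dn)/(S_up−S_dn) = (47.1592−92.5192)/(92.6100−47.2500) = -1.0000. V = [p*·47.1592 + (1−p*)·92.5192]/1.29 = 45.3483. B = V − Δ·S = 108.3483.
(1,1): S=123.4800. Δ = (V_up−V_dn)/(S_up−S_dn) = (12.2176−47.1592)/(181.5156−92.6100) = -0.3930. V = [p*·12.2176 + (1−p*)·47.1592]/1.29 = 16.2427. B = V − Δ·S = 64.7727.
(0,0): S=84.0000. Δ = (V_up−V_dn)/(S_up−S_dn) = (16.2427−45.3483)/(123.4800−63.0000) = -0.4812. V = [p*·16.2427 + (1−p*)·45.3483]/1.29 = 18.2318. B = V − Δ·S = 58.6563.
Check: Δ(0,0)·S0 + B(0,0) = 18.2318 = V0.

(0,0): Delta=-0.4812 Bond=58.6563
(1,0): Delta=-1.0000 Bond=108.3483
(1,1): Delta=-0.3930 Bond=64.7727
(2,0): Delta=-1.0000 Bond=139.7692
(2,1): Delta=-1.0000 Bond=139.7692
(2,2): Delta=-0.2898 Bond=64.8193
(3,0): Delta=-1.0000 Bond=180.3023
(3,1): Delta=-1.0000 Bond=180.3023
(3,2): Delta=-1.0000 Bond=180.3023
(3,3): Delta=-0.1690 Bond=51.3884
V0=18.2318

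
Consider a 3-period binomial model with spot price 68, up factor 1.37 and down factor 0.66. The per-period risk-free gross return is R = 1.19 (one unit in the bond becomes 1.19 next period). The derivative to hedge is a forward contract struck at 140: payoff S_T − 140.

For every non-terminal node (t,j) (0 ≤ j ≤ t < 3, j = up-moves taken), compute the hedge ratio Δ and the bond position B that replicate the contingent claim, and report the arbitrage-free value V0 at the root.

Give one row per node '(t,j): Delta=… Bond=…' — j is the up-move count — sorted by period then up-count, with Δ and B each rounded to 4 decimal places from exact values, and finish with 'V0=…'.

(0,0): Delta=1.0000 Bond=-83.0782
(1,0): Delta=1.0000 Bond=-98.8631
(1,1): Delta=1.0000 Bond=-98.8631
(2,0): Delta=1.0000 Bond=-117.6471
(2,1): Delta=1.0000 Bond=-117.6471
(2,2): Delta=1.0000 Bond=-117.6471
V0=-15.0782

Risk-neutral probability p* = (R−d)/(u−d) = (1.19−0.66)/(1.37−0.66) = 0.7465.
Payoff layer (t=3): V(3,0)=-120.4503, V(3,1)=-99.4195, V(3,2)=-55.7647, V(3,3)=34.8520
(2,0): S=29.6208. Δ = (V_up−V_dn)/(S_up−S_dn) = (-99.4195−-120.4503)/(40.5805−19.5497) = 1.0000. V = [p*·-99.4195 + (1−p*)·-120.4503]/1.19 = -88.0263. B = V − Δ·S = -117.6471.
(2,1): S=61.4856. Δ = (V_up−V_dn)/(S_up−S_dn) = (-55.7647−-99.4195)/(84.2353−40.5805) = 1.0000. V = [p*·-55.7647 + (1−p*)·-99.4195]/1.19 = -56.1615. B = V − Δ·S = -117.6471.
(2,2): S=127.6292. Δ = (V_up−V_dn)/(S_up−S_dn) = (34.8520−-55.7647)/(174.8520−84.2353) = 1.0000. V = [p*·34.8520 + (1−p*)·-55.7647]/1.19 = 9.9821. B = V − Δ·S = -117.6471.
(1,0): S=44.8800. Δ = (V_up−V_dn)/(S_up−S_dn) = (-56.1615−-88.0263)/(61.4856−29.6208) = 1.0000. V = [p*·-56.1615 + (1−p*)·-88.0263]/1.19 = -53.9831. B = V − Δ·S = -98.8631.
(1,1): S=93.1600. Δ = (V_up−V_dn)/(S_up−S_dn) = (9.9821−-56.1615)/(127.6292−61.4856) = 1.0000. V = [p*·9.9821 + (1−p*)·-56.1615]/1.19 = -5.7031. B = V − Δ·S = -98.8631.
(0,0): S=68.0000. Δ = (V_up−V_dn)/(S_up−S_dn) = (-5.7031−-53.9831)/(93.1600−44.8800) = 1.0000. V = [p*·-5.7031 + (1−p*)·-53.9831]/1.19 = -15.0782. B = V − Δ·S = -83.0782.
Check: Δ(0,0)·S0 + B(0,0) = -15.0782 = V0.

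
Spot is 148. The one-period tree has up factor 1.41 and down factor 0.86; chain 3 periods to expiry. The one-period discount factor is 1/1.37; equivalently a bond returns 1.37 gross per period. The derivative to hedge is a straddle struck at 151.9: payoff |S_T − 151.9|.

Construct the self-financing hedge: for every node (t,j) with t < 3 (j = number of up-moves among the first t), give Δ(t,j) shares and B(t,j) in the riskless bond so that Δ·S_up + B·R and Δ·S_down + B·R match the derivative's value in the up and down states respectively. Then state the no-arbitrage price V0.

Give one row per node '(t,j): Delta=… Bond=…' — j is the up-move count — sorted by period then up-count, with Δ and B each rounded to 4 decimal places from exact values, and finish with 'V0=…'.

(0,0): Delta=0.9960 Bond=-58.4647
(1,0): Delta=0.9124 Bond=-69.4551
(1,1): Delta=1.0000 Bond=-80.9313
(2,0): Delta=-0.9190 Bond=105.3068
(2,1): Delta=1.0000 Bond=-110.8759
(2,2): Delta=1.0000 Bond=-110.8759
V0=88.9433

Since d<R<u, set p* = (R−d)/(u−d) = 0.9273; price each node as the discounted p*-expectation of its children.
Terminal payoffs: V(3,0)=57.7637, V(3,1)=2.4397, V(3,2)=101.1454, V(3,3)=262.9767
  t=2,j=0: stock 109.4608 → up 154.3397 (V=2.4397), down 94.1363 (V=57.7637). Price 4.7177; hedge Δ=-0.9190, bond B=105.3068.
  t=2,j=1: stock 179.4648 → up 253.0454 (V=101.1454), down 154.3397 (V=2.4397). Price 68.5889; hedge Δ=1.0000, bond B=-110.8759.
  t=2,j=2: stock 294.2388 → up 414.8767 (V=262.9767), down 253.0454 (V=101.1454). Price 183.3629; hedge Δ=1.0000, bond B=-110.8759.
  t=1,j=0: stock 127.2800 → up 179.4648 (V=68.5889), down 109.4608 (V=4.7177). Price 46.6742; hedge Δ=0.9124, bond B=-69.4551.
  t=1,j=1: stock 208.6800 → up 294.2388 (V=183.3629), down 179.4648 (V=68.5889). Price 127.7487; hedge Δ=1.0000, bond B=-80.9313.
  t=0,j=0: stock 148.0000 → up 208.6800 (V=127.7487), down 127.2800 (V=46.6742). Price 88.9433; hedge Δ=0.9960, bond B=-58.4647.
The time-0 hedge costs 88.9433, which is the no-arbitrage price.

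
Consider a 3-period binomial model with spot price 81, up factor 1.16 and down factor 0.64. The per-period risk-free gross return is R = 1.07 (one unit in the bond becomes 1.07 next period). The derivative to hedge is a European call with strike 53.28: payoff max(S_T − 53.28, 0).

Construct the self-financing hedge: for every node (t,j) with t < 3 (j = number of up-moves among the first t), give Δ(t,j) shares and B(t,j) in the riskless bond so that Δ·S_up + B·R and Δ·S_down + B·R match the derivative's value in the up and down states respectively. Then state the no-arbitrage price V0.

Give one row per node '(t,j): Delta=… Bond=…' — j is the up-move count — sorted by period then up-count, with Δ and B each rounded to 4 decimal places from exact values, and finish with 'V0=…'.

(0,0): Delta=0.9015 Bond=-34.4783
(1,0): Delta=0.4723 Bond=-14.6461
(1,1): Delta=0.9510 Bond=-41.5478
(2,0): Delta=0.0000 Bond=0.0000
(2,1): Delta=0.5269 Bond=-18.9514
(2,2): Delta=1.0000 Bond=-49.7944
V0=38.5407

The replicating-portfolio and risk-neutral prices coincide; use p* = (1.07−0.64)/(1.16−0.64) = 0.8269 for the latter.
Payoff layer (t=3): V(3,0)=0.0000, V(3,1)=0.0000, V(3,2)=16.4759, V(3,3)=73.1526
(2,0): S=33.1776. Δ = (V_up−V_dn)/(S_up−S_dn) = (0.0000−0.0000)/(38.4860−21.2337) = 0.0000. V = [p*·0.0000 + (1−p*)·0.0000]/1.07 = 0.0000. B = V − Δ·S = 0.0000.
(2,1): S=60.1344. Δ = (V_up−V_dn)/(S_up−S_dn) = (16.4759−0.0000)/(69.7559−38.4860) = 0.5269. V = [p*·16.4759 + (1−p*)·0.0000]/1.07 = 12.7330. B = V − Δ·S = -18.9514.
(2,2): S=108.9936. Δ = (V_up−V_dn)/(S_up−S_dn) = (73.1526−16.4759)/(126.4326−69.7559) = 1.0000. V = [p*·73.1526 + (1−p*)·16.4759]/1.07 = 59.1992. B = V − Δ·S = -49.7944.
(1,0): S=51.8400. Δ = (V_up−V_dn)/(S_up−S_dn) = (12.7330−0.0000)/(60.1344−33.1776) = 0.4723. V = [p*·12.7330 + (1−p*)·0.0000]/1.07 = 9.8404. B = V − Δ·S = -14.6461.
(1,1): S=93.9600. Δ = (V_up−V_dn)/(S_up−S_dn) = (59.1992−12.7330)/(108.9936−60.1344) = 0.9510. V = [p*·59.1992 + (1−p*)·12.7330]/1.07 = 47.8103. B = V − Δ·S = -41.5478.
(0,0): S=81.0000. Δ = (V_up−V_dn)/(S_up−S_dn) = (47.8103−9.8404)/(93.9600−51.8400) = 0.9015. V = [p*·47.8103 + (1−p*)·9.8404]/1.07 = 38.5407. B = V − Δ·S = -34.4783.
Self-financing check: at every node Δ·S+B equals the discounted successor values.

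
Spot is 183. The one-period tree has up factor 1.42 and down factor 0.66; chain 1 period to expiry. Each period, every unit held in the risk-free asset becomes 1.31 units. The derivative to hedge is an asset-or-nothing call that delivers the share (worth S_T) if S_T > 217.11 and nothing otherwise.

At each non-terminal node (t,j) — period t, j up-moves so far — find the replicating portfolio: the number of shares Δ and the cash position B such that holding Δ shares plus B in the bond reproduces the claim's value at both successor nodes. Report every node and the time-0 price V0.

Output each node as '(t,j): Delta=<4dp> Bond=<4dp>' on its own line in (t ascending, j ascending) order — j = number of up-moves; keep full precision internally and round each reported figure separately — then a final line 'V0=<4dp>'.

Under the risk-neutral measure, an up-move has probability p* = (R−d)/(u−d) = 0.8553 and values discount at R = 1.31.
At expiry t=1: V(1,0)=0.0000, V(1,1)=259.8600
Node (0,0) S=183.0000: V=(p*·259.8600+(1−p*)·0.0000)/1.31=169.6555; Δ=(259.8600−0.0000)/(259.8600−120.7800)=1.8684; B=V−Δ·S=-172.2656
Check: Δ(0,0)·S0 + B(0,0) = 169.6555 = V0.

(0,0): Delta=1.8684 Bond=-172.2656
V0=169.6555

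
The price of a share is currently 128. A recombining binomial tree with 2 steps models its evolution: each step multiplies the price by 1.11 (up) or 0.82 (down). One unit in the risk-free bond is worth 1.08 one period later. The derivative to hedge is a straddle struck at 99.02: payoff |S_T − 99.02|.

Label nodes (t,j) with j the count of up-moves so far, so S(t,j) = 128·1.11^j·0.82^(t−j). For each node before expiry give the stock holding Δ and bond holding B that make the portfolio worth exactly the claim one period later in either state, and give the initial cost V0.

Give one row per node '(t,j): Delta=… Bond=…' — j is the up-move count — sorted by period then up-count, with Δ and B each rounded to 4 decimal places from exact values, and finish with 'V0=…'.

Under the risk-neutral measure, an up-move has probability p* = (R−d)/(u−d) = 0.8966 and values discount at R = 1.08.
At expiry t=2: V(2,0)=12.9528, V(2,1)=17.4856, V(2,2)=58.6888
Node (1,0) S=104.9600: V=(p*·17.4856+(1−p*)·12.9528)/1.08=15.7562; Δ=(17.4856−12.9528)/(116.5056−86.0672)=0.1489; B=V−Δ·S=0.1258
Node (1,1) S=142.0800: V=(p*·58.6888+(1−p*)·17.4856)/1.08=50.3948; Δ=(58.6888−17.4856)/(157.7088−116.5056)=1.0000; B=V−Δ·S=-91.6852
Node (0,0) S=128.0000: V=(p*·50.3948+(1−p*)·15.7562)/1.08=43.3440; Δ=(50.3948−15.7562)/(142.0800−104.9600)=0.9332; B=V−Δ·S=-76.0995
Self-financing check: at every node Δ·S+B equals the discounted successor values.

(0,0): Delta=0.9332 Bond=-76.0995
(1,0): Delta=0.1489 Bond=0.1258
(1,1): Delta=1.0000 Bond=-91.6852
V0=43.3440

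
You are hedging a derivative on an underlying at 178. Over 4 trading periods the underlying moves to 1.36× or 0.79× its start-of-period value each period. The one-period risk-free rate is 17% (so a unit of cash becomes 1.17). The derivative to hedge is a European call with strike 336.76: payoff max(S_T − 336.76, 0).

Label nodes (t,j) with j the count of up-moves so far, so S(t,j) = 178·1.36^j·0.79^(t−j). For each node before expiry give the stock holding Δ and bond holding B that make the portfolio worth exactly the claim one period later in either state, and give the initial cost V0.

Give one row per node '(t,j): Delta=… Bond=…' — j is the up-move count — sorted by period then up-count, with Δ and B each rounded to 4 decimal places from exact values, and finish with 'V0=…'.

(0,0): Delta=0.5118 Bond=-58.8242
(1,0): Delta=0.0687 Bond=-6.5242
(1,1): Delta=0.6404 Bond=-99.9744
(2,0): Delta=0.0000 Bond=0.0000
(2,1): Delta=0.0887 Bond=-11.4499
(2,2): Delta=0.8007 Bond=-169.7301
(3,0): Delta=0.0000 Bond=0.0000
(3,1): Delta=0.0000 Bond=0.0000
(3,2): Delta=0.1144 Bond=-20.0946
(3,3): Delta=1.0000 Bond=-287.8291
V0=32.2676

The replicating-portfolio and risk-neutral prices coincide; use p* = (1.17−0.79)/(1.36−0.79) = 0.6667 for the latter.
Terminal payoffs: V(4,0)=0.0000, V(4,1)=0.0000, V(4,2)=0.0000, V(4,3)=16.9634, V(4,4)=272.1816
(3,0): S=87.7609. Δ = (V_up−V_dn)/(S_up−S_dn) = (0.0000−0.0000)/(119.3549−69.3311) = 0.0000. V = [p*·0.0000 + (1−p*)·0.0000]/1.17 = 0.0000. B = V − Δ·S = 0.0000.
(3,1): S=151.0821. Δ = (V_up−V_dn)/(S_up−S_dn) = (0.0000−0.0000)/(205.4717−119.3549) = 0.0000. V = [p*·0.0000 + (1−p*)·0.0000]/1.17 = 0.0000. B = V − Δ·S = 0.0000.
(3,2): S=260.0908. Δ = (V_up−V_dn)/(S_up−S_dn) = (16.9634−0.0000)/(353.7234−205.4717) = 0.1144. V = [p*·16.9634 + (1−p*)·0.0000]/1.17 = 9.6658. B = V − Δ·S = -20.0946.
(3,3): S=447.7512. Δ = (V_up−V_dn)/(S_up−S_dn) = (272.1816−16.9634)/(608.9416−353.7234) = 1.0000. V = [p*·272.1816 + (1−p*)·16.9634]/1.17 = 159.9221. B = V − Δ·S = -287.8291.
(2,0): S=111.0898. Δ = (V_up−V_dn)/(S_up−S_dn) = (0.0000−0.0000)/(151.0821−87.7609) = 0.0000. V = [p*·0.0000 + (1−p*)·0.0000]/1.17 = 0.0000. B = V − Δ·S = 0.0000.
(2,1): S=191.2432. Δ = (V_up−V_dn)/(S_up−S_dn) = (9.6658−0.0000)/(260.0908−151.0821) = 0.0887. V = [p*·9.6658 + (1−p*)·0.0000]/1.17 = 5.5076. B = V − Δ·S = -11.4499.
(2,2): S=329.2288. Δ = (V_up−V_dn)/(S_up−S_dn) = (159.9221−9.6658)/(447.7512−260.0908) = 0.8007. V = [p*·159.9221 + (1−p*)·9.6658]/1.17 = 93.8775. B = V − Δ·S = -169.7301.
(1,0): S=140.6200. Δ = (V_up−V_dn)/(S_up−S_dn) = (5.5076−0.0000)/(191.2432−111.0898) = 0.0687. V = [p*·5.5076 + (1−p*)·0.0000]/1.17 = 3.1382. B = V − Δ·S = -6.5242.
(1,1): S=242.0800. Δ = (V_up−V_dn)/(S_up−S_dn) = (93.8775−5.5076)/(329.2288−191.2432) = 0.6404. V = [p*·93.8775 + (1−p*)·5.5076]/1.17 = 55.0606. B = V − Δ·S = -99.9744.
(0,0): S=178.0000. Δ = (V_up−V_dn)/(S_up−S_dn) = (55.0606−3.1382)/(242.0800−140.6200) = 0.5118. V = [p*·55.0606 + (1−p*)·3.1382]/1.17 = 32.2676. B = V − Δ·S = -58.8242.
Self-financing check: at every node Δ·S+B equals the discounted successor values.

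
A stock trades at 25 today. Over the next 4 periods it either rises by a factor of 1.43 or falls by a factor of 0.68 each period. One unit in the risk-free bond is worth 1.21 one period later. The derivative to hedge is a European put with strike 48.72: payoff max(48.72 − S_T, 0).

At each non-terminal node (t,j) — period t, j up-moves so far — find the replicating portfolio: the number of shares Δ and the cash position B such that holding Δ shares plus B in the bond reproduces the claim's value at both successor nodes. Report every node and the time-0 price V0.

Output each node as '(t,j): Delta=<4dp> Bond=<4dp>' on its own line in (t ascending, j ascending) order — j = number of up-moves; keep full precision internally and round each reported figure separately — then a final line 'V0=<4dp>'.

(0,0): Delta=-0.4044 Bond=14.5233
(1,0): Delta=-0.9735 Bond=27.2478
(1,1): Delta=-0.2921 Bond=13.5573
(2,0): Delta=-1.0000 Bond=33.2764
(2,1): Delta=-0.9682 Bond=32.8425
(2,2): Delta=-0.1586 Bond=9.5810
(3,0): Delta=-1.0000 Bond=40.2645
(3,1): Delta=-1.0000 Bond=40.2645
(3,2): Delta=-0.9620 Bond=39.5215
(3,3): Delta=0.0000 Bond=0.0000
V0=4.4137

Under the risk-neutral measure, an up-move has probability p* = (R−d)/(u−d) = 0.7067 and values discount at R = 1.21.
Terminal payoffs: V(4,0)=43.3747, V(4,1)=37.4791, V(4,2)=25.0810, V(4,3)=0.0000, V(4,4)=0.0000
(3,0): S=7.8608. Δ = (V_up−V_dn)/(S_up−S_dn) = (37.4791−43.3747)/(11.2409−5.3453) = -1.0000. V = [p*·37.4791 + (1−p*)·43.3747]/1.21 = 32.4037. B = V − Δ·S = 40.2645.
(3,1): S=16.5308. Δ = (V_up−V_dn)/(S_up−S_dn) = (25.0810−37.4791)/(23.6390−11.2409) = -1.0000. V = [p*·25.0810 + (1−p*)·37.4791]/1.21 = 23.7337. B = V − Δ·S = 40.2645.
(3,2): S=34.7633. Δ = (V_up−V_dn)/(S_up−S_dn) = (0.0000−25.0810)/(49.7115−23.6390) = -0.9620. V = [p*·0.0000 + (1−p*)·25.0810]/1.21 = 6.0802. B = V − Δ·S = 39.5215.
(3,3): S=73.1052. Δ = (V_up−V_dn)/(S_up−S_dn) = (0.0000−0.0000)/(104.5404−49.7115) = 0.0000. V = [p*·0.0000 + (1−p*)·0.0000]/1.21 = 0.0000. B = V − Δ·S = 0.0000.
(2,0): S=11.5600. Δ = (V_up−V_dn)/(S_up−S_dn) = (23.7337−32.4037)/(16.5308−7.8608) = -1.0000. V = [p*·23.7337 + (1−p*)·32.4037]/1.21 = 21.7164. B = V − Δ·S = 33.2764.
(2,1): S=24.3100. Δ = (V_up−V_dn)/(S_up−S_dn) = (6.0802−23.7337)/(34.7633−16.5308) = -0.9682. V = [p*·6.0802 + (1−p*)·23.7337]/1.21 = 9.3046. B = V − Δ·S = 32.8425.
(2,2): S=51.1225. Δ = (V_up−V_dn)/(S_up−S_dn) = (0.0000−6.0802)/(73.1052−34.7633) = -0.1586. V = [p*·0.0000 + (1−p*)·6.0802]/1.21 = 1.4740. B = V − Δ·S = 9.5810.
(1,0): S=17.0000. Δ = (V_up−V_dn)/(S_up−S_dn) = (9.3046−21.7164)/(24.3100−11.5600) = -0.9735. V = [p*·9.3046 + (1−p*)·21.7164]/1.21 = 10.6987. B = V − Δ·S = 27.2478.
(1,1): S=35.7500. Δ = (V_up−V_dn)/(S_up−S_dn) = (1.4740−9.3046)/(51.1225−24.3100) = -0.2921. V = [p*·1.4740 + (1−p*)·9.3046]/1.21 = 3.1165. B = V − Δ·S = 13.5573.
(0,0): S=25.0000. Δ = (V_up−V_dn)/(S_up−S_dn) = (3.1165−10.6987)/(35.7500−17.0000) = -0.4044. V = [p*·3.1165 + (1−p*)·10.6987]/1.21 = 4.4137. B = V − Δ·S = 14.5233.
The time-0 hedge costs 4.4137, which is the no-arbitrage price.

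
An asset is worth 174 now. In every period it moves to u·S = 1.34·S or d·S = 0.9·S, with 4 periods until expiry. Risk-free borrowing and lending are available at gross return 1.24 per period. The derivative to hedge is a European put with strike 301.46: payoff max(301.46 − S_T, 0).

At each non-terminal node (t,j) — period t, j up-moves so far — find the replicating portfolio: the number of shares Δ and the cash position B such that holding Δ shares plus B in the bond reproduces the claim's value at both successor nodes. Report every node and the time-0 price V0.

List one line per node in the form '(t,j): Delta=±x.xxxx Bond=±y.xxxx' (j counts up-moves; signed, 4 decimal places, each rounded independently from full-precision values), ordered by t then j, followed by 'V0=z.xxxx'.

The replicating-portfolio and risk-neutral prices coincide; use p* = (1.24−0.9)/(1.34−0.9) = 0.7727 for the latter.
Terminal values V(4,·): V(4,0)=187.2986, V(4,1)=131.4864, V(4,2)=48.3881, V(4,3)=0.0000, V(4,4)=0.0000
(3,0): S=126.8460. Δ = (V_up−V_dn)/(S_up−S_dn) = (131.4864−187.2986)/(169.9736−114.1614) = -1.0000. V = [p*·131.4864 + (1−p*)·187.2986]/1.24 = 116.2669. B = V − Δ·S = 243.1129.
(3,1): S=188.8596. Δ = (V_up−V_dn)/(S_up−S_dn) = (48.3881−131.4864)/(253.0719−169.9736) = -1.0000. V = [p*·48.3881 + (1−p*)·131.4864]/1.24 = 54.2533. B = V − Δ·S = 243.1129.
(3,2): S=281.1910. Δ = (V_up−V_dn)/(S_up−S_dn) = (0.0000−48.3881)/(376.7959−253.0719) = -0.3911. V = [p*·0.0000 + (1−p*)·48.3881]/1.24 = 8.8688. B = V − Δ·S = 118.8418.
(3,3): S=418.6621. Δ = (V_up−V_dn)/(S_up−S_dn) = (0.0000−0.0000)/(561.0072−376.7959) = 0.0000. V = [p*·0.0000 + (1−p*)·0.0000]/1.24 = 0.0000. B = V − Δ·S = 0.0000.
(2,0): S=140.9400. Δ = (V_up−V_dn)/(S_up−S_dn) = (54.2533−116.2669)/(188.8596−126.8460) = -1.0000. V = [p*·54.2533 + (1−p*)·116.2669]/1.24 = 55.1188. B = V − Δ·S = 196.0588.
(2,1): S=209.8440. Δ = (V_up−V_dn)/(S_up−S_dn) = (8.8688−54.2533)/(281.1910−188.8596) = -0.4915. V = [p*·8.8688 + (1−p*)·54.2533]/1.24 = 15.4705. B = V − Δ·S = 118.6171.
(2,2): S=312.4344. Δ = (V_up−V_dn)/(S_up−S_dn) = (0.0000−8.8688)/(418.6621−281.1910) = -0.0645. V = [p*·0.0000 + (1−p*)·8.8688]/1.24 = 1.6255. B = V − Δ·S = 21.7819.
(1,0): S=156.6000. Δ = (V_up−V_dn)/(S_up−S_dn) = (15.4705−55.1188)/(209.8440−140.9400) = -0.5754. V = [p*·15.4705 + (1−p*)·55.1188]/1.24 = 19.7431. B = V − Δ·S = 109.8528.
(1,1): S=233.1600. Δ = (V_up−V_dn)/(S_up−S_dn) = (1.6255−15.4705)/(312.4344−209.8440) = -0.1350. V = [p*·1.6255 + (1−p*)·15.4705]/1.24 = 3.8485. B = V − Δ·S = 35.3144.
(0,0): S=174.0000. Δ = (V_up−V_dn)/(S_up−S_dn) = (3.8485−19.7431)/(233.1600−156.6000) = -0.2076. V = [p*·3.8485 + (1−p*)·19.7431]/1.24 = 6.0169. B = V − Δ·S = 42.1411.
Check: Δ(0,0)·S0 + B(0,0) = 6.0169 = V0.

(0,0): Delta=-0.2076 Bond=42.1411
(1,0): Delta=-0.5754 Bond=109.8528
(1,1): Delta=-0.1350 Bond=35.3144
(2,0): Delta=-1.0000 Bond=196.0588
(2,1): Delta=-0.4915 Bond=118.6171
(2,2): Delta=-0.0645 Bond=21.7819
(3,0): Delta=-1.0000 Bond=243.1129
(3,1): Delta=-1.0000 Bond=243.1129
(3,2): Delta=-0.3911 Bond=118.8418
(3,3): Delta=0.0000 Bond=0.0000
V0=6.0169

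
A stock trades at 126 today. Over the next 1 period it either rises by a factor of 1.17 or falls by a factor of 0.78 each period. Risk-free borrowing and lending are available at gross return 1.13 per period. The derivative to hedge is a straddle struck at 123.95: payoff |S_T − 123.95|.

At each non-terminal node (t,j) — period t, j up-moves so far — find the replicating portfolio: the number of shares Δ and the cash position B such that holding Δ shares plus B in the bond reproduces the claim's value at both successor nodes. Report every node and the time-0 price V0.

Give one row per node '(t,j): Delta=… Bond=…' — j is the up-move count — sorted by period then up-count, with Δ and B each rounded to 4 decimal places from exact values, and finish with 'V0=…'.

(0,0): Delta=-0.0448 Bond=26.6106
V0=20.9696

The replicating-portfolio and risk-neutral prices coincide; use p* = (1.13−0.78)/(1.17−0.78) = 0.8974 for the latter.
Terminal values V(1,·): V(1,0)=25.6700, V(1,1)=23.4700
  t=0,j=0: stock 126.0000 → up 147.4200 (V=23.4700), down 98.2800 (V=25.6700). Price 20.9696; hedge Δ=-0.0448, bond B=26.6106.
Check: Δ(0,0)·S0 + B(0,0) = 20.9696 = V0.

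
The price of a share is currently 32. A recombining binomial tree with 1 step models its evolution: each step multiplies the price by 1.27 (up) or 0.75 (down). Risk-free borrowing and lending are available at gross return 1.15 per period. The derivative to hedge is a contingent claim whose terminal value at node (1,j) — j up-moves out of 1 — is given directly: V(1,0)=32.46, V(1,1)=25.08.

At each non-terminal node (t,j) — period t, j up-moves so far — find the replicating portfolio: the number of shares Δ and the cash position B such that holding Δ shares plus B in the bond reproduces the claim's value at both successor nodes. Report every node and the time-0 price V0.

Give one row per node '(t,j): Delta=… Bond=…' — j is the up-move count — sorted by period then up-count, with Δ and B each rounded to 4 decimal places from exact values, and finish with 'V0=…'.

The replicating-portfolio and risk-neutral prices coincide; use p* = (1.15−0.75)/(1.27−0.75) = 0.7692 for the latter.
Terminal payoffs: V(1,0)=32.4600, V(1,1)=25.0800
Node (0,0) S=32.0000: V=(p*·25.0800+(1−p*)·32.4600)/1.15=23.2896; Δ=(25.0800−32.4600)/(40.6400−24.0000)=-0.4435; B=V−Δ·S=37.4819
The time-0 hedge costs 23.2896, which is the no-arbitrage price.

(0,0): Delta=-0.4435 Bond=37.4819
V0=23.2896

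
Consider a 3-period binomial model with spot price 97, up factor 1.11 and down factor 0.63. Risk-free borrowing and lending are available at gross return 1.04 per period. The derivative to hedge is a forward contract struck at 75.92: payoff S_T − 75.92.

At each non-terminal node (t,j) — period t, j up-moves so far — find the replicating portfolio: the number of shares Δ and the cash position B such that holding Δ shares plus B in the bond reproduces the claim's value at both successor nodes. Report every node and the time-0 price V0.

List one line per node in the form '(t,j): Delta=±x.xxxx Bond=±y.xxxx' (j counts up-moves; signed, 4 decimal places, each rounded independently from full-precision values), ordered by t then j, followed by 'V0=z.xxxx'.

(0,0): Delta=1.0000 Bond=-67.4926
(1,0): Delta=1.0000 Bond=-70.1923
(1,1): Delta=1.0000 Bond=-70.1923
(2,0): Delta=1.0000 Bond=-73.0000
(2,1): Delta=1.0000 Bond=-73.0000
(2,2): Delta=1.0000 Bond=-73.0000
V0=29.5074

Since d<R<u, set p* = (R−d)/(u−d) = 0.8542; price each node as the discounted p*-expectation of its children.
Payoff layer (t=3): V(3,0)=-51.6654, V(3,1)=-33.1858, V(3,2)=-0.6264, V(3,3)=56.7402
Node (2,0) S=38.4993: V=(p*·-33.1858+(1−p*)·-51.6654)/1.04=-34.5007; Δ=(-33.1858−-51.6654)/(42.7342−24.2546)=1.0000; B=V−Δ·S=-73.0000
Node (2,1) S=67.8321: V=(p*·-0.6264+(1−p*)·-33.1858)/1.04=-5.1679; Δ=(-0.6264−-33.1858)/(75.2936−42.7342)=1.0000; B=V−Δ·S=-73.0000
Node (2,2) S=119.5137: V=(p*·56.7402+(1−p*)·-0.6264)/1.04=46.5137; Δ=(56.7402−-0.6264)/(132.6602−75.2936)=1.0000; B=V−Δ·S=-73.0000
Node (1,0) S=61.1100: V=(p*·-5.1679+(1−p*)·-34.5007)/1.04=-9.0823; Δ=(-5.1679−-34.5007)/(67.8321−38.4993)=1.0000; B=V−Δ·S=-70.1923
Node (1,1) S=107.6700: V=(p*·46.5137+(1−p*)·-5.1679)/1.04=37.4777; Δ=(46.5137−-5.1679)/(119.5137−67.8321)=1.0000; B=V−Δ·S=-70.1923
Node (0,0) S=97.0000: V=(p*·37.4777+(1−p*)·-9.0823)/1.04=29.5074; Δ=(37.4777−-9.0823)/(107.6700−61.1100)=1.0000; B=V−Δ·S=-67.4926
Root portfolio cost Δ·97+B reproduces V0=29.5074.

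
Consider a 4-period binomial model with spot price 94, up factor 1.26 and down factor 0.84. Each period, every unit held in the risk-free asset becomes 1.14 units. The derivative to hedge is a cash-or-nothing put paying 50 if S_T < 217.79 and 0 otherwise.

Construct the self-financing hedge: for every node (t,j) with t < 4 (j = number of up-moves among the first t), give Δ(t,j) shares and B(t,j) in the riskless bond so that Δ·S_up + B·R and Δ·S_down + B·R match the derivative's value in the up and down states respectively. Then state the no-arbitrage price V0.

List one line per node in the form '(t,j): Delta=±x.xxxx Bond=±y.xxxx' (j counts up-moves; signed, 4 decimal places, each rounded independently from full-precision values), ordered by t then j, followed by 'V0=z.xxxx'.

(0,0): Delta=-0.3115 Bond=51.1813
(1,0): Delta=0.0000 Bond=33.7486
(1,1): Delta=-0.3946 Bond=68.1859
(2,0): Delta=0.0000 Bond=38.4734
(2,1): Delta=0.0000 Bond=38.4734
(2,2): Delta=-0.4998 Bond=93.4353
(3,0): Delta=0.0000 Bond=43.8596
(3,1): Delta=0.0000 Bond=43.8596
(3,2): Delta=0.0000 Bond=43.8596
(3,3): Delta=-0.6331 Bond=131.5789
V0=21.8978

Risk-neutral probability p* = (R−d)/(u−d) = (1.14−0.84)/(1.26−0.84) = 0.7143.
Terminal payoffs: V(4,0)=50.0000, V(4,1)=50.0000, V(4,2)=50.0000, V(4,3)=50.0000, V(4,4)=0.0000
  t=3,j=0: stock 55.7142 → up 70.1999 (V=50.0000), down 46.7999 (V=50.0000). Price 43.8596; hedge Δ=0.0000, bond B=43.8596.
  t=3,j=1: stock 83.5713 → up 105.2998 (V=50.0000), down 70.1999 (V=50.0000). Price 43.8596; hedge Δ=0.0000, bond B=43.8596.
  t=3,j=2: stock 125.3569 → up 157.9497 (V=50.0000), down 105.2998 (V=50.0000). Price 43.8596; hedge Δ=0.0000, bond B=43.8596.
  t=3,j=3: stock 188.0353 → up 236.9245 (V=0.0000), down 157.9497 (V=50.0000). Price 12.5313; hedge Δ=-0.6331, bond B=131.5789.
  t=2,j=0: stock 66.3264 → up 83.5713 (V=43.8596), down 55.7142 (V=43.8596). Price 38.4734; hedge Δ=0.0000, bond B=38.4734.
  t=2,j=1: stock 99.4896 → up 125.3569 (V=43.8596), down 83.5713 (V=43.8596). Price 38.4734; hedge Δ=0.0000, bond B=38.4734.
  t=2,j=2: stock 149.2344 → up 188.0353 (V=12.5313), down 125.3569 (V=43.8596). Price 18.8441; hedge Δ=-0.4998, bond B=93.4353.
  t=1,j=0: stock 78.9600 → up 99.4896 (V=38.4734), down 66.3264 (V=38.4734). Price 33.7486; hedge Δ=0.0000, bond B=33.7486.
  t=1,j=1: stock 118.4400 → up 149.2344 (V=18.8441), down 99.4896 (V=38.4734). Price 21.4495; hedge Δ=-0.3946, bond B=68.1859.
  t=0,j=0: stock 94.0000 → up 118.4400 (V=21.4495), down 78.9600 (V=33.7486). Price 21.8978; hedge Δ=-0.3115, bond B=51.1813.
The time-0 hedge costs 21.8978, which is the no-arbitrage price.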